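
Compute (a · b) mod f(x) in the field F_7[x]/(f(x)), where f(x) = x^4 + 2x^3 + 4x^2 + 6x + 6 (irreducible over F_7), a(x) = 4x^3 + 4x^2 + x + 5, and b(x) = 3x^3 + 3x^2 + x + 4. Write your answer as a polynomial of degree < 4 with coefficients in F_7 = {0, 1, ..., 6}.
a · b ≡ 3x^3 + 6x^2 + x + 5 (mod f(x))

Multiply in F_7[x]: a(x)·b(x) = (4x^3 + 4x^2 + x + 5)·(3x^3 + 3x^2 + x + 4) = 5x^6 + 3x^5 + 5x^4 + 3x^3 + 4x^2 + 2x + 6. This has degree ≥ 4, so divide by f(x) over F_7: 5x^6 + 3x^5 + 5x^4 + 3x^3 + 4x^2 + 2x + 6 = (5x^2 + 6)·(x^4 + 2x^3 + 4x^2 + 6x + 6) + (3x^3 + 6x^2 + x + 5). Hence a·b ≡ 3x^3 + 6x^2 + x + 5 (mod f). (F_7[x]/(f) is a field with 7^4 = 2401 elements since f is irreducible of degree 4.)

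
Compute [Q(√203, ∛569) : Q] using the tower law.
[Q(√203, ∛569) : Q] = 6

Let L = Q(√203, ∛569). Since Q(√203) ⊂ L and [Q(√203):Q] = 2, the tower law gives 2 | [L:Q]. Likewise Q(∛569) ⊂ L with [Q(∛569):Q] = 3 (because 569 is not a perfect cube), so 3 | [L:Q]. As gcd(2,3) = 1, [L:Q] is divisible by 6. Conversely L is generated over Q by √203 and ∛569, so [L:Q] ≤ 2·3 = 6. Therefore [Q(√203, ∛569) : Q] = 6.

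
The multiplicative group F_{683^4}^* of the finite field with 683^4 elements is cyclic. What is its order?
|F_{683^4}^*| = 217611987120

F_{683^4} has 683^4 = 217611987121 elements; its multiplicative group consists of all nonzero elements, so |F_{683^4}^*| = 217611987121 - 1 = 217611987120. (It is cyclic since any finite subgroup of the multiplicative group of a field is cyclic.)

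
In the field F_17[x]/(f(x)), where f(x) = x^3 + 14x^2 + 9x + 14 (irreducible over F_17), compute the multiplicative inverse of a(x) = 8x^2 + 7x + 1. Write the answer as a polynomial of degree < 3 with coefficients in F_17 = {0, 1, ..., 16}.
a(x)^(-1) ≡ 10x^2 + 8x + 1 (mod f(x))

Since f is irreducible over F_17, F_17[x]/(f) is a field and a(x) ≠ 0 has an inverse. Apply the extended Euclidean algorithm to f(x) and a(x) in F_17[x]: f(x) = (15x + 12)·a(x) + (12x + 2);  a(x) = (12x)·(12x + 2) + (1). The last nonzero remainder is the constant 1 = gcd(f, a) in F_17. Back-substituting through the division chain expresses 1 = s(x)·a(x) + t(x)·f(x) with s(x) ≡ 10x^2 + 8x + 1 (mod f), so a(x)^(-1) ≡ s(x) = 10x^2 + 8x + 1 (mod f). Check: (8x^2 + 7x + 1)·(10x^2 + 8x + 1) = 12x^4 + 15x^3 + 6x^2 + 15x + 1 ≡ 1 (mod x^3 + 14x^2 + 9x + 14).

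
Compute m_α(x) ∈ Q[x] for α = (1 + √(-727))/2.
m_α(x) = x^2 - x + 182

From 2α - 1 = √(-727), squaring gives (2α - 1)^2 = -727, i.e. 4α^2 - 4α + 1 = -727, so α^2 - α + (1 + 727)/4 = 0. Since -727 ≡ 1 (mod 4), (1 + 727)/4 = 182 ∈ Z. The polynomial x^2 - x + 182 has discriminant 1 - 4·(182) = -727, which is not a perfect square in Q (d = -727 is squarefree and ≠ 1), so x^2 - x + 182 is irreducible over Q. It is the minimal polynomial of α.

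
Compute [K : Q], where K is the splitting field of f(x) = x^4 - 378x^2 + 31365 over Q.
[K : Q] = 4

Solving the quadratic in x^2: x^2 = (378 ± √(378^2 - 4·31365))/2 = (378 ± √17424)/2 = (378 ± 132)/2, giving x^2 = 255 or x^2 = 123. So f(x) = (x^2 - 255)(x^2 - 123) and the roots of f are ±√255, ±√123. Hence the splitting field is K = Q(√255, √123). Since 255 and 123 are distinct squarefree integers > 1, their product 31365 is not a perfect square, so √123 ∉ Q(√255). By the tower law [K:Q] = [Q(√255,√123):Q(√255)] · [Q(√255):Q] = 2 · 2 = 4.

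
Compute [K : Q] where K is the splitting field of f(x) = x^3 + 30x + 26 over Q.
[K : Q] = 6

By the rational root test, any rational root of the monic integer polynomial f(x) = x^3 + 30x + 26 must be an integer dividing the constant term 26, i.e. one of ±{1, 2, 13, 26}. Evaluating: f(1) = 57, f(-1) = -5, f(2) = 94, f(-2) = -42, f(13) = 2613, f(-13) = -2561, f(26) = 18382, f(-26) = -18330; none is 0, so f has no rational root and is therefore irreducible over Q (a cubic with no linear factor over a field is irreducible). For an irreducible cubic, the Galois group is A_3 or S_3 according as the discriminant disc(f) = -4a^3 - 27b^2 = -4·(30)^3 - 27·(26)^2 = -126252 is or is not a square in Q. Here disc(f) = -126252 is not a perfect square in Q, so the Galois group of f over Q is not contained in A_3 and must be all of S_3. The splitting field has degree |S_3| = 6 over Q, so [K : Q] = 6.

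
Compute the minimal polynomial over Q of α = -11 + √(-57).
m_α(x) = x^2 + 22x + 178

From α + 11 = √(-57), squaring gives (α + 11)^2 = -57, i.e. α^2 + 22α + 121 = -57, so α^2 + 22α + 178 = 0. The discriminant of x^2 + 22x + 178 is (22)^2 - 4·(178) = 484 - 712 = -228, and 4·(-57) is not a perfect square in Q since -57 is squarefree and ≠ 1. Hence x^2 + 22x + 178 is irreducible over Q and is the minimal polynomial of α.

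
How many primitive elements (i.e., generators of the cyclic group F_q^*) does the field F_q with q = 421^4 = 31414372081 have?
There are φ(31414372080) = 6193152000 primitive elements

F_q^* is cyclic of order q - 1 = 31414372080. A cyclic group of order m has exactly φ(m) generators. Here m = 31414372080 = 2^4 · 3 · 5 · 7 · 13 · 17 · 211 · 401, so the number of primitive elements is φ(31414372080) = 6193152000.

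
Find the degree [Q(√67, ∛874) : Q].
[Q(√67, ∛874) : Q] = 6

Let L = Q(√67, ∛874). Since Q(√67) ⊂ L and [Q(√67):Q] = 2, the tower law gives 2 | [L:Q]. Likewise Q(∛874) ⊂ L with [Q(∛874):Q] = 3 (because 874 is not a perfect cube), so 3 | [L:Q]. As gcd(2,3) = 1, [L:Q] is divisible by 6. Conversely L is generated over Q by √67 and ∛874, so [L:Q] ≤ 2·3 = 6. Therefore [Q(√67, ∛874) : Q] = 6.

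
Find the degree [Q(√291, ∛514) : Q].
[Q(√291, ∛514) : Q] = 6

Let L = Q(√291, ∛514). Since Q(√291) ⊂ L and [Q(√291):Q] = 2, the tower law gives 2 | [L:Q]. Likewise Q(∛514) ⊂ L with [Q(∛514):Q] = 3 (because 514 is not a perfect cube), so 3 | [L:Q]. As gcd(2,3) = 1, [L:Q] is divisible by 6. Conversely L is generated over Q by √291 and ∛514, so [L:Q] ≤ 2·3 = 6. Therefore [Q(√291, ∛514) : Q] = 6.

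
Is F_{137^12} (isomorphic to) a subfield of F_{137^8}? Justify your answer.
No: F_{137^12} is not a subfield of F_{137^8}

F_{p^m} embeds in F_{p^n} iff m | n. Here 12 ∤ 8 (since 8 = 0·12 + 8 with remainder 8 ≠ 0), so F_{137^12} is not a subfield of F_{137^8}. Equivalently: if it were, the tower law would give 12 = [F_{137^12}:F_137] dividing [F_{137^8}:F_137] = 8, contradiction.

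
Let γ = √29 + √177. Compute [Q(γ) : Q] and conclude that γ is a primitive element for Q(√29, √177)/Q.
[Q(γ) : Q] = 4 (equivalently, Q(γ) = Q(√29, √177))

Obviously Q(γ) ⊆ Q(√29, √177), and [Q(√29, √177):Q] = 4 (since 29, 177 are distinct squarefree integers > 1 with 5133 not a perfect square). To show equality we compute the minimal polynomial of γ. From γ = √29 + √177: γ^2 = 29 + 2√(5133) + 177 = 206 + 2√(5133), so γ^2 - 206 = 2√(5133); squaring, (γ^2 - 206)^2 = 4·5133, i.e. γ^4 - 412γ^2 + 42436 - 20532 = 0, i.e. γ^4 - 412γ^2 + 21904 = 0. So γ is a root of x^4 - 412x^2 + 21904. This polynomial is irreducible over Q: it has no rational root (each ±√29 ± √177 is irrational), and any factorization into two quadratics over Q would force √(5133) ∈ Q (pairing opposite roots) or √29, √177 ∈ Q (other pairings), all impossible. Hence [Q(γ):Q] = 4 = [Q(√29, √177):Q], so Q(γ) = Q(√29, √177).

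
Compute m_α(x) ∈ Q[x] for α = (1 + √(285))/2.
m_α(x) = x^2 - x - 71

From 2α - 1 = √(285), squaring gives (2α - 1)^2 = 285, i.e. 4α^2 - 4α + 1 = 285, so α^2 - α + (1 - 285)/4 = 0. Since 285 ≡ 1 (mod 4), (1 - 285)/4 = -71 ∈ Z. The polynomial x^2 - x - 71 has discriminant 1 - 4·(-71) = 285, which is not a perfect square in Q (d = 285 is squarefree and ≠ 1), so x^2 - x - 71 is irreducible over Q. It is the minimal polynomial of α.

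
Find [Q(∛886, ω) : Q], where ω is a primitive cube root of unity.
[Q(∛886, ω) : Q] = 6

[Q(∛886):Q] = 3 (min poly x^3 - 886, irreducible since 886 is not a perfect cube). [Q(ω):Q] = 2 (min poly x^2 + x + 1). Since Q(∛886) ⊂ R and ω ∉ R, we have ω ∉ Q(∛886), so x^2 + x + 1 remains irreducible over Q(∛886) and [Q(∛886, ω) : Q(∛886)] = 2. By the tower law, [Q(∛886, ω) : Q] = 3 · 2 = 6. (In fact Q(∛886, ω) is the splitting field of x^3 - 886 over Q.)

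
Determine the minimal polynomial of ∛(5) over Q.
m_α(x) = x^3 - 5

α satisfies α^3 = 5, so x^3 - 5 annihilates α. By the rational root test, a rational root p/q (in lowest terms) of x^3 - 5 would satisfy p^3 = 5 q^3, forcing q = 1 and p^3 = 5; but 5 is not a perfect cube, contradiction. A monic cubic over Q with no rational root is irreducible (any nontrivial factorization would include a linear factor). Hence x^3 - 5 is the minimal polynomial of α, and in particular [Q(α):Q] = 3.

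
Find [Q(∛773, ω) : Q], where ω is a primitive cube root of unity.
[Q(∛773, ω) : Q] = 6

[Q(∛773):Q] = 3 (min poly x^3 - 773, irreducible since 773 is not a perfect cube). [Q(ω):Q] = 2 (min poly x^2 + x + 1). Since Q(∛773) ⊂ R and ω ∉ R, we have ω ∉ Q(∛773), so x^2 + x + 1 remains irreducible over Q(∛773) and [Q(∛773, ω) : Q(∛773)] = 2. By the tower law, [Q(∛773, ω) : Q] = 3 · 2 = 6. (In fact Q(∛773, ω) is the splitting field of x^3 - 773 over Q.)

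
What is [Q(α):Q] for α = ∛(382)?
[Q(α):Q] = 3

The minimal polynomial of α is x^3 - 382, irreducible over Q since 382 is not a perfect cube (so x^3 - 382 has no rational root). Hence [Q(α):Q] = deg(m_α) = 3.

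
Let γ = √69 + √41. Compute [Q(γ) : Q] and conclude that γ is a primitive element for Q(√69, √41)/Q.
[Q(γ) : Q] = 4 (equivalently, Q(γ) = Q(√69, √41))

Obviously Q(γ) ⊆ Q(√69, √41), and [Q(√69, √41):Q] = 4 (since 69, 41 are distinct squarefree integers > 1 with 2829 not a perfect square). To show equality we compute the minimal polynomial of γ. From γ = √69 + √41: γ^2 = 69 + 2√(2829) + 41 = 110 + 2√(2829), so γ^2 - 110 = 2√(2829); squaring, (γ^2 - 110)^2 = 4·2829, i.e. γ^4 - 220γ^2 + 12100 - 11316 = 0, i.e. γ^4 - 220γ^2 + 784 = 0. So γ is a root of x^4 - 220x^2 + 784. This polynomial is irreducible over Q: it has no rational root (each ±√69 ± √41 is irrational), and any factorization into two quadratics over Q would force √(2829) ∈ Q (pairing opposite roots) or √69, √41 ∈ Q (other pairings), all impossible. Hence [Q(γ):Q] = 4 = [Q(√69, √41):Q], so Q(γ) = Q(√69, √41).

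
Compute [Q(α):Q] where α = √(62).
[Q(α):Q] = 2

[Q(α):Q] equals the degree of the minimal polynomial of α. Here α^2 = 62 and x^2 - 62 is irreducible (d = 62 is squarefree, ≠ 1, hence not a square), so deg(m_α) = 2. Thus [Q(α):Q] = 2.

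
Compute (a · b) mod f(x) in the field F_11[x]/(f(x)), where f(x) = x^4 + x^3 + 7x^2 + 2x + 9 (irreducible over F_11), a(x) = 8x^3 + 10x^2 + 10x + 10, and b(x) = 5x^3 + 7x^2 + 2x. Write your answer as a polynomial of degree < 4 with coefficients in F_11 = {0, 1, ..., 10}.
a · b ≡ 6x^3 + x^2 + 9 (mod f(x))

Multiply in F_11[x]: a(x)·b(x) = (8x^3 + 10x^2 + 10x + 10)·(5x^3 + 7x^2 + 2x) = 7x^6 + 7x^5 + 4x^4 + 8x^3 + 2x^2 + 9x. This has degree ≥ 4, so divide by f(x) over F_11: 7x^6 + 7x^5 + 4x^4 + 8x^3 + 2x^2 + 9x = (7x^2 + 10)·(x^4 + x^3 + 7x^2 + 2x + 9) + (6x^3 + x^2 + 9). Hence a·b ≡ 6x^3 + x^2 + 9 (mod f). (F_11[x]/(f) is a field with 11^4 = 14641 elements since f is irreducible of degree 4.)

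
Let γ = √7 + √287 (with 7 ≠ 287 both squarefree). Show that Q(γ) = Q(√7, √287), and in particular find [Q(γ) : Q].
[Q(γ) : Q] = 4 (equivalently, Q(γ) = Q(√7, √287))

Obviously Q(γ) ⊆ Q(√7, √287), and [Q(√7, √287):Q] = 4 (since 7, 287 are distinct squarefree integers > 1 with 2009 not a perfect square). To show equality we compute the minimal polynomial of γ. From γ = √7 + √287: γ^2 = 7 + 2√(2009) + 287 = 294 + 2√(2009), so γ^2 - 294 = 2√(2009); squaring, (γ^2 - 294)^2 = 4·2009, i.e. γ^4 - 588γ^2 + 86436 - 8036 = 0, i.e. γ^4 - 588γ^2 + 78400 = 0. So γ is a root of x^4 - 588x^2 + 78400. This polynomial is irreducible over Q: it has no rational root (each ±√7 ± √287 is irrational), and any factorization into two quadratics over Q would force √(2009) ∈ Q (pairing opposite roots) or √7, √287 ∈ Q (other pairings), all impossible. Hence [Q(γ):Q] = 4 = [Q(√7, √287):Q], so Q(γ) = Q(√7, √287).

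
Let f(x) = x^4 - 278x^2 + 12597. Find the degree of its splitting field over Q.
[K : Q] = 4

Solving the quadratic in x^2: x^2 = (278 ± √(278^2 - 4·12597))/2 = (278 ± √26896)/2 = (278 ± 164)/2, giving x^2 = 221 or x^2 = 57. So f(x) = (x^2 - 221)(x^2 - 57) and the roots of f are ±√221, ±√57. Hence the splitting field is K = Q(√221, √57). Since 221 and 57 are distinct squarefree integers > 1, their product 12597 is not a perfect square, so √57 ∉ Q(√221). By the tower law [K:Q] = [Q(√221,√57):Q(√221)] · [Q(√221):Q] = 2 · 2 = 4.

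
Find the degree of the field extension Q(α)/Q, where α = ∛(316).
[Q(α):Q] = 3

The minimal polynomial of α is x^3 - 316, irreducible over Q since 316 is not a perfect cube (so x^3 - 316 has no rational root). Hence [Q(α):Q] = deg(m_α) = 3.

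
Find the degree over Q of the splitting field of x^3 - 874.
[K : Q] = 6

The roots of x^3 - 874 are ∛874, ω∛874, ω^2∛874 where ω = e^(2πi/3) is a primitive cube root of unity, so K = Q(∛874, ω). Now [Q(∛874):Q] = 3 (since 874 is not a perfect cube, x^3 - 874 is irreducible) and [Q(ω):Q] = 2. Both 2 and 3 divide [K:Q], and [K:Q] ≤ 3·2 = 6, so [K:Q] = 6. (Equivalently: Q(∛874) ⊂ R but ω ∉ R, so [K : Q(∛874)] = 2.)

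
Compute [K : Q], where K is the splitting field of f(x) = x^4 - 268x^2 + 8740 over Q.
[K : Q] = 4

Solving the quadratic in x^2: x^2 = (268 ± √(268^2 - 4·8740))/2 = (268 ± √36864)/2 = (268 ± 192)/2, giving x^2 = 230 or x^2 = 38. So f(x) = (x^2 - 230)(x^2 - 38) and the roots of f are ±√230, ±√38. Hence the splitting field is K = Q(√230, √38). Since 230 and 38 are distinct squarefree integers > 1, their product 8740 is not a perfect square, so √38 ∉ Q(√230). By the tower law [K:Q] = [Q(√230,√38):Q(√230)] · [Q(√230):Q] = 2 · 2 = 4.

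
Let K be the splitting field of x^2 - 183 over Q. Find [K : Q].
[K : Q] = 2

f(x) = x^2 - 183 factors as (x - √183)(x + √183). The splitting field is K = Q(√183). Since 183 is squarefree and > 1, it is not a perfect square, so x^2 - 183 is irreducible over Q and [Q(√183) : Q] = 2. Hence [K : Q] = 2.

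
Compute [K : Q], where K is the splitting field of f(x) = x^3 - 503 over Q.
[K : Q] = 6

The roots of x^3 - 503 are ∛503, ω∛503, ω^2∛503 where ω = e^(2πi/3) is a primitive cube root of unity, so K = Q(∛503, ω). Now [Q(∛503):Q] = 3 (since 503 is not a perfect cube, x^3 - 503 is irreducible) and [Q(ω):Q] = 2. Both 2 and 3 divide [K:Q], and [K:Q] ≤ 3·2 = 6, so [K:Q] = 6. (Equivalently: Q(∛503) ⊂ R but ω ∉ R, so [K : Q(∛503)] = 2.)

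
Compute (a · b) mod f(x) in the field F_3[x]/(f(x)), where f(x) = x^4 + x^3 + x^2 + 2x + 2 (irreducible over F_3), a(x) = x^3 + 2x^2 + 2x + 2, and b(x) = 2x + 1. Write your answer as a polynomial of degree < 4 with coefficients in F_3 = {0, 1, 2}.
a · b ≡ x^2 + 2x + 1 (mod f(x))

Multiply in F_3[x]: a(x)·b(x) = (x^3 + 2x^2 + 2x + 2)·(2x + 1) = 2x^4 + 2x^3 + 2. This has degree ≥ 4, so divide by f(x) over F_3: 2x^4 + 2x^3 + 2 = (2)·(x^4 + x^3 + x^2 + 2x + 2) + (x^2 + 2x + 1). Hence a·b ≡ x^2 + 2x + 1 (mod f). (F_3[x]/(f) is a field with 3^4 = 81 elements since f is irreducible of degree 4.)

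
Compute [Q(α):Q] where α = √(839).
[Q(α):Q] = 2

[Q(α):Q] equals the degree of the minimal polynomial of α. Here α^2 = 839 and x^2 - 839 is irreducible (d = 839 is squarefree, ≠ 1, hence not a square), so deg(m_α) = 2. Thus [Q(α):Q] = 2.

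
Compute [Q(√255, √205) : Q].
[Q(√255, √205) : Q] = 4

[Q(√255):Q] = 2 (min poly x^2 - 255, irreducible since 255 is squarefree > 1). For the top step, suppose √205 ∈ Q(√255), say √205 = c + d√255 with c, d ∈ Q. Squaring: 205 = c^2 + 255d^2 + 2cd√255. Since √255 ∉ Q this forces 2cd = 0. If d = 0 then √205 = c ∈ Q, contradicting 205 squarefree > 1. If c = 0 then 205 = 255d^2, so 255·205 = (255d)^2 is a perfect square in Q — but 255·205 = 52275 is not a perfect square (since 255 and 205 are distinct squarefree integers). Contradiction. Hence √205 ∉ Q(√255), so x^2 - 205 stays irreducible over Q(√255) and [Q(√255, √205) : Q(√255)] = 2. By the tower law, [Q(√255, √205) : Q] = 2 · 2 = 4.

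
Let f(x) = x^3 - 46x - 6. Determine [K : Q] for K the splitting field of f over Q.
[K : Q] = 6

By the rational root test, any rational root of the monic integer polynomial f(x) = x^3 - 46x - 6 must be an integer dividing the constant term -6, i.e. one of ±{1, 2, 3, 6}. Evaluating: f(1) = -51, f(-1) = 39, f(2) = -90, f(-2) = 78, f(3) = -117, f(-3) = 105, f(6) = -66, f(-6) = 54; none is 0, so f has no rational root and is therefore irreducible over Q (a cubic with no linear factor over a field is irreducible). For an irreducible cubic, the Galois group is A_3 or S_3 according as the discriminant disc(f) = -4a^3 - 27b^2 = -4·(-46)^3 - 27·(-6)^2 = 388372 is or is not a square in Q. Here disc(f) = 388372 is not a perfect square in Q, so the Galois group of f over Q is not contained in A_3 and must be all of S_3. The splitting field has degree |S_3| = 6 over Q, so [K : Q] = 6.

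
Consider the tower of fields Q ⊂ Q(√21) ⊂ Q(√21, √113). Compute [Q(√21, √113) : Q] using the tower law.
[Q(√21, √113) : Q] = 4

[Q(√21):Q] = 2 (min poly x^2 - 21, irreducible since 21 is squarefree > 1). For the top step, suppose √113 ∈ Q(√21), say √113 = c + d√21 with c, d ∈ Q. Squaring: 113 = c^2 + 21d^2 + 2cd√21. Since √21 ∉ Q this forces 2cd = 0. If d = 0 then √113 = c ∈ Q, contradicting 113 squarefree > 1. If c = 0 then 113 = 21d^2, so 21·113 = (21d)^2 is a perfect square in Q — but 21·113 = 2373 is not a perfect square (since 21 and 113 are distinct squarefree integers). Contradiction. Hence √113 ∉ Q(√21), so x^2 - 113 stays irreducible over Q(√21) and [Q(√21, √113) : Q(√21)] = 2. By the tower law, [Q(√21, √113) : Q] = 2 · 2 = 4.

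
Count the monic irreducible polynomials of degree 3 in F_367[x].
There are 16476832 monic irreducible polynomials of degree 3 over F_367

Each element of F_{367^3} that lies in no proper subfield is a root of exactly one monic irreducible of degree 3 over F_367, and each such polynomial has 3 distinct roots in F_{367^3}. By Möbius inversion the count is N_367(3) = (1/3) Σ_{d|3} μ(3/d) · 367^d = (1/3)(μ(3)·367^1 + μ(1)·367^3) = 49430496/3 = 16476832.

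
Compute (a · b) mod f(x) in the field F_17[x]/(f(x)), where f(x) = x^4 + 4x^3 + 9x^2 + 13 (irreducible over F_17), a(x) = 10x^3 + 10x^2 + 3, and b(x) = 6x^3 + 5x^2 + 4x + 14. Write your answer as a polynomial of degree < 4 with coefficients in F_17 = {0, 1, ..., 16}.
a · b ≡ 3x^2 + 2x + 16 (mod f(x))

Multiply in F_17[x]: a(x)·b(x) = (10x^3 + 10x^2 + 3)·(6x^3 + 5x^2 + 4x + 14) = 9x^6 + 8x^5 + 5x^4 + 11x^3 + 2x^2 + 12x + 8. This has degree ≥ 4, so divide by f(x) over F_17: 9x^6 + 8x^5 + 5x^4 + 11x^3 + 2x^2 + 12x + 8 = (9x^2 + 6x + 2)·(x^4 + 4x^3 + 9x^2 + 13) + (3x^2 + 2x + 16). Hence a·b ≡ 3x^2 + 2x + 16 (mod f). (F_17[x]/(f) is a field with 17^4 = 83521 elements since f is irreducible of degree 4.)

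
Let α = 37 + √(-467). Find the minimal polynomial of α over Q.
m_α(x) = x^2 - 74x + 1836

From α - 37 = √(-467), squaring gives (α - 37)^2 = -467, i.e. α^2 - 74α + 1369 = -467, so α^2 - 74α + 1836 = 0. The discriminant of x^2 - 74x + 1836 is (-74)^2 - 4·(1836) = 5476 - 7344 = -1868, and 4·(-467) is not a perfect square in Q since -467 is squarefree and ≠ 1. Hence x^2 - 74x + 1836 is irreducible over Q and is the minimal polynomial of α.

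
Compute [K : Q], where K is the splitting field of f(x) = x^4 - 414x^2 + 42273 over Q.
[K : Q] = 4

Solving the quadratic in x^2: x^2 = (414 ± √(414^2 - 4·42273))/2 = (414 ± √2304)/2 = (414 ± 48)/2, giving x^2 = 231 or x^2 = 183. So f(x) = (x^2 - 231)(x^2 - 183) and the roots of f are ±√231, ±√183. Hence the splitting field is K = Q(√231, √183). Since 231 and 183 are distinct squarefree integers > 1, their product 42273 is not a perfect square, so √183 ∉ Q(√231). By the tower law [K:Q] = [Q(√231,√183):Q(√231)] · [Q(√231):Q] = 2 · 2 = 4.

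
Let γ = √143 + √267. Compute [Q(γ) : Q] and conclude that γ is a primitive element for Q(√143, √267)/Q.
[Q(γ) : Q] = 4 (equivalently, Q(γ) = Q(√143, √267))

Obviously Q(γ) ⊆ Q(√143, √267), and [Q(√143, √267):Q] = 4 (since 143, 267 are distinct squarefree integers > 1 with 38181 not a perfect square). To show equality we compute the minimal polynomial of γ. From γ = √143 + √267: γ^2 = 143 + 2√(38181) + 267 = 410 + 2√(38181), so γ^2 - 410 = 2√(38181); squaring, (γ^2 - 410)^2 = 4·38181, i.e. γ^4 - 820γ^2 + 168100 - 152724 = 0, i.e. γ^4 - 820γ^2 + 15376 = 0. So γ is a root of x^4 - 820x^2 + 15376. This polynomial is irreducible over Q: it has no rational root (each ±√143 ± √267 is irrational), and any factorization into two quadratics over Q would force √(38181) ∈ Q (pairing opposite roots) or √143, √267 ∈ Q (other pairings), all impossible. Hence [Q(γ):Q] = 4 = [Q(√143, √267):Q], so Q(γ) = Q(√143, √267).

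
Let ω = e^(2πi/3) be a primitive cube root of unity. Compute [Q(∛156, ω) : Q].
[Q(∛156, ω) : Q] = 6

[Q(∛156):Q] = 3 (min poly x^3 - 156, irreducible since 156 is not a perfect cube). [Q(ω):Q] = 2 (min poly x^2 + x + 1). Since Q(∛156) ⊂ R and ω ∉ R, we have ω ∉ Q(∛156), so x^2 + x + 1 remains irreducible over Q(∛156) and [Q(∛156, ω) : Q(∛156)] = 2. By the tower law, [Q(∛156, ω) : Q] = 3 · 2 = 6. (In fact Q(∛156, ω) is the splitting field of x^3 - 156 over Q.)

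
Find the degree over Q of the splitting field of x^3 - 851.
[K : Q] = 6

The roots of x^3 - 851 are ∛851, ω∛851, ω^2∛851 where ω = e^(2πi/3) is a primitive cube root of unity, so K = Q(∛851, ω). Now [Q(∛851):Q] = 3 (since 851 is not a perfect cube, x^3 - 851 is irreducible) and [Q(ω):Q] = 2. Both 2 and 3 divide [K:Q], and [K:Q] ≤ 3·2 = 6, so [K:Q] = 6. (Equivalently: Q(∛851) ⊂ R but ω ∉ R, so [K : Q(∛851)] = 2.)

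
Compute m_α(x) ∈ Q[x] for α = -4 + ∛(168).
m_α(x) = x^3 + 12x^2 + 48x - 104

Set β = α + 4 = ∛(168), so β^3 = 168. Then (α + 4)^3 - 168 = 0, i.e. α is a root of g(x) = (x + 4)^3 - 168 = x^3 + 12x^2 + 48x - 104. Since g(x) = h(x + 4) where h(x) = x^3 - 168, and h is irreducible over Q (because 168 is not a perfect cube, so h has no rational root, and a monic cubic with no rational root is irreducible), g is also irreducible (irreducibility is preserved under the substitution x → x + 4). Hence m_α(x) = x^3 + 12x^2 + 48x - 104.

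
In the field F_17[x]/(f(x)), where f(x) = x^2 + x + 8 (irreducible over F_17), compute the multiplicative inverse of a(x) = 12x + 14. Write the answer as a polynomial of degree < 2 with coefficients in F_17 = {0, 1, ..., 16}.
a(x)^(-1) ≡ 8x + 10 (mod f(x))

Since f is irreducible over F_17, F_17[x]/(f) is a field and a(x) ≠ 0 has an inverse. Apply the extended Euclidean algorithm to f(x) and a(x) in F_17[x]: f(x) = (10x + 4)·a(x) + (3). The last nonzero remainder is the constant 3 = gcd(f, a) in F_17. Back-substituting through the division chain expresses 3 = s(x)·a(x) + t(x)·f(x) with s(x) ≡ 7x + 13 (mod f), so (7x + 13)·a(x) ≡ 3 (mod f). Multiplying by 3^(-1) ≡ 6 in F_17 gives a(x)^(-1) ≡ 6·(7x + 13) ≡ 8x + 10 (mod f). Check: (12x + 14)·(8x + 10) = 11x^2 + 11x + 4 ≡ 1 (mod x^2 + x + 8).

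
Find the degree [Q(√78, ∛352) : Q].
[Q(√78, ∛352) : Q] = 6

Let L = Q(√78, ∛352). Since Q(√78) ⊂ L and [Q(√78):Q] = 2, the tower law gives 2 | [L:Q]. Likewise Q(∛352) ⊂ L with [Q(∛352):Q] = 3 (because 352 is not a perfect cube), so 3 | [L:Q]. As gcd(2,3) = 1, [L:Q] is divisible by 6. Conversely L is generated over Q by √78 and ∛352, so [L:Q] ≤ 2·3 = 6. Therefore [Q(√78, ∛352) : Q] = 6.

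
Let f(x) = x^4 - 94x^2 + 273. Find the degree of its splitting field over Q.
[K : Q] = 4

Solving the quadratic in x^2: x^2 = (94 ± √(94^2 - 4·273))/2 = (94 ± √7744)/2 = (94 ± 88)/2, giving x^2 = 91 or x^2 = 3. So f(x) = (x^2 - 91)(x^2 - 3) and the roots of f are ±√91, ±√3. Hence the splitting field is K = Q(√91, √3). Since 91 and 3 are distinct squarefree integers > 1, their product 273 is not a perfect square, so √3 ∉ Q(√91). By the tower law [K:Q] = [Q(√91,√3):Q(√91)] · [Q(√91):Q] = 2 · 2 = 4.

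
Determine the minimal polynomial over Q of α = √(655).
m_α(x) = x^2 - 655

α satisfies α^2 - 655 = 0, so x^2 - 655 annihilates α. Since d = 655 is squarefree and ≠ 1, it is not a perfect square in Q, so x^2 - 655 has no rational root and is therefore irreducible over Q (a degree-2 polynomial over a field is irreducible iff it has no root). Hence m_α(x) = x^2 - 655.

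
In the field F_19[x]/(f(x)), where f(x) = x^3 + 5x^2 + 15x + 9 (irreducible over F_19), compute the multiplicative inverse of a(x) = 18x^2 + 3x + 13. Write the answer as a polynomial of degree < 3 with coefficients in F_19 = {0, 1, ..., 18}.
a(x)^(-1) ≡ 18x^2 + 18x + 4 (mod f(x))

Since f is irreducible over F_19, F_19[x]/(f) is a field and a(x) ≠ 0 has an inverse. Apply the extended Euclidean algorithm to f(x) and a(x) in F_19[x]: f(x) = (18x + 11)·a(x) + (14x + 18);  a(x) = (4x + 10)·(14x + 18) + (4). The last nonzero remainder is the constant 4 = gcd(f, a) in F_19. Back-substituting through the division chain expresses 4 = s(x)·a(x) + t(x)·f(x) with s(x) ≡ 15x^2 + 15x + 16 (mod f), so (15x^2 + 15x + 16)·a(x) ≡ 4 (mod f). Multiplying by 4^(-1) ≡ 5 in F_19 gives a(x)^(-1) ≡ 5·(15x^2 + 15x + 16) ≡ 18x^2 + 18x + 4 (mod f). Check: (18x^2 + 3x + 13)·(18x^2 + 18x + 4) = x^4 + 17x^3 + 18x^2 + 18x + 14 ≡ 1 (mod x^3 + 5x^2 + 15x + 9).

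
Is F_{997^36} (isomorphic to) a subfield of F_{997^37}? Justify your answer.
No: F_{997^36} is not a subfield of F_{997^37}

F_{p^m} embeds in F_{p^n} iff m | n. Here 36 ∤ 37 (since 37 = 1·36 + 1 with remainder 1 ≠ 0), so F_{997^36} is not a subfield of F_{997^37}. Equivalently: if it were, the tower law would give 36 = [F_{997^36}:F_997] dividing [F_{997^37}:F_997] = 37, contradiction.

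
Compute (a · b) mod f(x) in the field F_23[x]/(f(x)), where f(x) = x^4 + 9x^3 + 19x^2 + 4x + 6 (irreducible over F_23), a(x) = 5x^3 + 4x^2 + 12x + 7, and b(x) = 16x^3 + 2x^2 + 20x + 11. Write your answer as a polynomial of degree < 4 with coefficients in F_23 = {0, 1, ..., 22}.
a · b ≡ 20x^3 + 9x^2 + 9x + 21 (mod f(x))

Multiply in F_23[x]: a(x)·b(x) = (5x^3 + 4x^2 + 12x + 7)·(16x^3 + 2x^2 + 20x + 11) = 11x^6 + 5x^5 + x^4 + 18x^3 + 22x^2 + 19x + 8. This has degree ≥ 4, so divide by f(x) over F_23: 11x^6 + 5x^5 + x^4 + 18x^3 + 22x^2 + 19x + 8 = (11x^2 + 21x + 17)·(x^4 + 9x^3 + 19x^2 + 4x + 6) + (20x^3 + 9x^2 + 9x + 21). Hence a·b ≡ 20x^3 + 9x^2 + 9x + 21 (mod f). (F_23[x]/(f) is a field with 23^4 = 279841 elements since f is irreducible of degree 4.)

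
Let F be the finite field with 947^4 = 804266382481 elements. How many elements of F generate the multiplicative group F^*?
There are φ(804266382480) = 188026675200 primitive elements

F_q^* is cyclic of order q - 1 = 804266382480. A cyclic group of order m has exactly φ(m) generators. Here m = 804266382480 = 2^4 · 3 · 5 · 11 · 43 · 79 · 89681, so the number of primitive elements is φ(804266382480) = 188026675200.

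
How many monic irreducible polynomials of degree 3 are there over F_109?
There are 431640 monic irreducible polynomials of degree 3 over F_109

Each element of F_{109^3} that lies in no proper subfield is a root of exactly one monic irreducible of degree 3 over F_109, and each such polynomial has 3 distinct roots in F_{109^3}. By Möbius inversion the count is N_109(3) = (1/3) Σ_{d|3} μ(3/d) · 109^d = (1/3)(μ(3)·109^1 + μ(1)·109^3) = 1294920/3 = 431640.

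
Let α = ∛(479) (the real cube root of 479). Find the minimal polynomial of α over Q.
m_α(x) = x^3 - 479

α satisfies α^3 = 479, so x^3 - 479 annihilates α. By the rational root test, a rational root p/q (in lowest terms) of x^3 - 479 would satisfy p^3 = 479 q^3, forcing q = 1 and p^3 = 479; but 479 is not a perfect cube, contradiction. A monic cubic over Q with no rational root is irreducible (any nontrivial factorization would include a linear factor). Hence x^3 - 479 is the minimal polynomial of α, and in particular [Q(α):Q] = 3.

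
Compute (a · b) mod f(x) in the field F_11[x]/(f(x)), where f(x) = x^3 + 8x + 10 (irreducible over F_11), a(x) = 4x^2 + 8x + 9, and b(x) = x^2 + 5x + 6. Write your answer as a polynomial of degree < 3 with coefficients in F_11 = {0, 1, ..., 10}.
a · b ≡ 8x^2 + 5x + 5 (mod f(x))

Multiply in F_11[x]: a(x)·b(x) = (4x^2 + 8x + 9)·(x^2 + 5x + 6) = 4x^4 + 6x^3 + 7x^2 + 5x + 10. This has degree ≥ 3, so divide by f(x) over F_11: 4x^4 + 6x^3 + 7x^2 + 5x + 10 = (4x + 6)·(x^3 + 8x + 10) + (8x^2 + 5x + 5). Hence a·b ≡ 8x^2 + 5x + 5 (mod f). (F_11[x]/(f) is a field with 11^3 = 1331 elements since f is irreducible of degree 3.)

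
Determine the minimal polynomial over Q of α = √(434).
m_α(x) = x^2 - 434

α satisfies α^2 - 434 = 0, so x^2 - 434 annihilates α. Since d = 434 is squarefree and ≠ 1, it is not a perfect square in Q, so x^2 - 434 has no rational root and is therefore irreducible over Q (a degree-2 polynomial over a field is irreducible iff it has no root). Hence m_α(x) = x^2 - 434.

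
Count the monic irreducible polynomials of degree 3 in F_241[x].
There are 4665760 monic irreducible polynomials of degree 3 over F_241

Each element of F_{241^3} that lies in no proper subfield is a root of exactly one monic irreducible of degree 3 over F_241, and each such polynomial has 3 distinct roots in F_{241^3}. By Möbius inversion the count is N_241(3) = (1/3) Σ_{d|3} μ(3/d) · 241^d = (1/3)(μ(3)·241^1 + μ(1)·241^3) = 13997280/3 = 4665760.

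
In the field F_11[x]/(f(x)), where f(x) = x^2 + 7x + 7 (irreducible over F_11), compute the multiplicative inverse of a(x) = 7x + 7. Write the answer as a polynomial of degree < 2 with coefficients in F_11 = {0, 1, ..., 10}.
a(x)^(-1) ≡ 3x + 7 (mod f(x))

Since f is irreducible over F_11, F_11[x]/(f) is a field and a(x) ≠ 0 has an inverse. Apply the extended Euclidean algorithm to f(x) and a(x) in F_11[x]: f(x) = (8x + 4)·a(x) + (1). The last nonzero remainder is the constant 1 = gcd(f, a) in F_11. Back-substituting through the division chain expresses 1 = s(x)·a(x) + t(x)·f(x) with s(x) ≡ 3x + 7 (mod f), so a(x)^(-1) ≡ s(x) = 3x + 7 (mod f). Check: (7x + 7)·(3x + 7) = 10x^2 + 4x + 5 ≡ 1 (mod x^2 + 7x + 7).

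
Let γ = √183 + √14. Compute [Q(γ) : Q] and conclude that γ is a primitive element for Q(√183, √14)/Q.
[Q(γ) : Q] = 4 (equivalently, Q(γ) = Q(√183, √14))

Obviously Q(γ) ⊆ Q(√183, √14), and [Q(√183, √14):Q] = 4 (since 183, 14 are distinct squarefree integers > 1 with 2562 not a perfect square). To show equality we compute the minimal polynomial of γ. From γ = √183 + √14: γ^2 = 183 + 2√(2562) + 14 = 197 + 2√(2562), so γ^2 - 197 = 2√(2562); squaring, (γ^2 - 197)^2 = 4·2562, i.e. γ^4 - 394γ^2 + 38809 - 10248 = 0, i.e. γ^4 - 394γ^2 + 28561 = 0. So γ is a root of x^4 - 394x^2 + 28561. This polynomial is irreducible over Q: it has no rational root (each ±√183 ± √14 is irrational), and any factorization into two quadratics over Q would force √(2562) ∈ Q (pairing opposite roots) or √183, √14 ∈ Q (other pairings), all impossible. Hence [Q(γ):Q] = 4 = [Q(√183, √14):Q], so Q(γ) = Q(√183, √14).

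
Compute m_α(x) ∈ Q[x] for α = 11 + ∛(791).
m_α(x) = x^3 - 33x^2 + 363x - 2122

Set β = α - 11 = ∛(791), so β^3 = 791. Then (α - 11)^3 - 791 = 0, i.e. α is a root of g(x) = (x - 11)^3 - 791 = x^3 - 33x^2 + 363x - 2122. Since g(x) = h(x - 11) where h(x) = x^3 - 791, and h is irreducible over Q (because 791 is not a perfect cube, so h has no rational root, and a monic cubic with no rational root is irreducible), g is also irreducible (irreducibility is preserved under the substitution x → x - 11). Hence m_α(x) = x^3 - 33x^2 + 363x - 2122.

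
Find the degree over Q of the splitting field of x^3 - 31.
[K : Q] = 6

The roots of x^3 - 31 are ∛31, ω∛31, ω^2∛31 where ω = e^(2πi/3) is a primitive cube root of unity, so K = Q(∛31, ω). Now [Q(∛31):Q] = 3 (since 31 is not a perfect cube, x^3 - 31 is irreducible) and [Q(ω):Q] = 2. Both 2 and 3 divide [K:Q], and [K:Q] ≤ 3·2 = 6, so [K:Q] = 6. (Equivalently: Q(∛31) ⊂ R but ω ∉ R, so [K : Q(∛31)] = 2.)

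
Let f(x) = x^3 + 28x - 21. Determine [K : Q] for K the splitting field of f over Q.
[K : Q] = 6

By the rational root test, any rational root of the monic integer polynomial f(x) = x^3 + 28x - 21 must be an integer dividing the constant term -21, i.e. one of ±{1, 3, 7, 21}. Evaluating: f(1) = 8, f(-1) = -50, f(3) = 90, f(-3) = -132, f(7) = 518, f(-7) = -560, f(21) = 9828, f(-21) = -9870; none is 0, so f has no rational root and is therefore irreducible over Q (a cubic with no linear factor over a field is irreducible). For an irreducible cubic, the Galois group is A_3 or S_3 according as the discriminant disc(f) = -4a^3 - 27b^2 = -4·(28)^3 - 27·(-21)^2 = -99715 is or is not a square in Q. Here disc(f) = -99715 is not a perfect square in Q, so the Galois group of f over Q is not contained in A_3 and must be all of S_3. The splitting field has degree |S_3| = 6 over Q, so [K : Q] = 6.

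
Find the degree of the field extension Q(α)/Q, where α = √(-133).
[Q(α):Q] = 2

[Q(α):Q] equals the degree of the minimal polynomial of α. Here α^2 = -133 and x^2 + 133 is irreducible (d = -133 is squarefree, ≠ 1, hence not a square), so deg(m_α) = 2. Thus [Q(α):Q] = 2.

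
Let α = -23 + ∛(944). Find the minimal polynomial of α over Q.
m_α(x) = x^3 + 69x^2 + 1587x + 11223

Set β = α + 23 = ∛(944), so β^3 = 944. Then (α + 23)^3 - 944 = 0, i.e. α is a root of g(x) = (x + 23)^3 - 944 = x^3 + 69x^2 + 1587x + 11223. Since g(x) = h(x + 23) where h(x) = x^3 - 944, and h is irreducible over Q (because 944 is not a perfect cube, so h has no rational root, and a monic cubic with no rational root is irreducible), g is also irreducible (irreducibility is preserved under the substitution x → x + 23). Hence m_α(x) = x^3 + 69x^2 + 1587x + 11223.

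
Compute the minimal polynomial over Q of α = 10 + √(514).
m_α(x) = x^2 - 20x - 414

From α - 10 = √(514), squaring gives (α - 10)^2 = 514, i.e. α^2 - 20α + 100 = 514, so α^2 - 20α - 414 = 0. The discriminant of x^2 - 20x - 414 is (-20)^2 - 4·(-414) = 400 + 1656 = 2056, and 4·(514) is not a perfect square in Q since 514 is squarefree and ≠ 1. Hence x^2 - 20x - 414 is irreducible over Q and is the minimal polynomial of α.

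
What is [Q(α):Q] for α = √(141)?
[Q(α):Q] = 2

[Q(α):Q] equals the degree of the minimal polynomial of α. Here α^2 = 141 and x^2 - 141 is irreducible (d = 141 is squarefree, ≠ 1, hence not a square), so deg(m_α) = 2. Thus [Q(α):Q] = 2.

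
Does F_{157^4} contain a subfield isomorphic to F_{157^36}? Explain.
No: F_{157^36} is not a subfield of F_{157^4}

F_{p^m} embeds in F_{p^n} iff m | n. Here 36 ∤ 4 (since 4 = 0·36 + 4 with remainder 4 ≠ 0), so F_{157^36} is not a subfield of F_{157^4}. Equivalently: if it were, the tower law would give 36 = [F_{157^36}:F_157] dividing [F_{157^4}:F_157] = 4, contradiction.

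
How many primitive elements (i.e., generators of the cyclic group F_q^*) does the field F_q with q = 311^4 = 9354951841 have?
There are φ(9354951840) = 2205941760 primitive elements

F_q^* is cyclic of order q - 1 = 9354951840. A cyclic group of order m has exactly φ(m) generators. Here m = 9354951840 = 2^5 · 3 · 5 · 13 · 31 · 137 · 353, so the number of primitive elements is φ(9354951840) = 2205941760.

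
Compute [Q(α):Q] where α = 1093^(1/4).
[Q(α):Q] = 4

α is a root of x^4 - 1093. By Eisenstein's criterion at the prime p = 1093 (which divides the constant term 1093 but p^2 = 1194649 does not, since 1093 is squarefree), x^4 - 1093 is irreducible over Q. Hence [Q(α):Q] = 4.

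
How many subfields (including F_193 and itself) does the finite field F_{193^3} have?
F_{193^3} has 2 subfields

The subfields of F_{p^n} are exactly the fields F_{p^d} for d | n (each is the fixed field of the unique index-d subgroup of Gal(F_{p^n}/F_p) ≅ Z/nZ). The divisors of n = 3 are {1, 3}, giving 2 subfields: F_{193^1}, F_{193^3}.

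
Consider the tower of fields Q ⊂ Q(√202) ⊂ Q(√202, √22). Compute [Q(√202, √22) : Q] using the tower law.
[Q(√202, √22) : Q] = 4

[Q(√202):Q] = 2 (min poly x^2 - 202, irreducible since 202 is squarefree > 1). For the top step, suppose √22 ∈ Q(√202), say √22 = c + d√202 with c, d ∈ Q. Squaring: 22 = c^2 + 202d^2 + 2cd√202. Since √202 ∉ Q this forces 2cd = 0. If d = 0 then √22 = c ∈ Q, contradicting 22 squarefree > 1. If c = 0 then 22 = 202d^2, so 202·22 = (202d)^2 is a perfect square in Q — but 202·22 = 4444 is not a perfect square (since 202 and 22 are distinct squarefree integers). Contradiction. Hence √22 ∉ Q(√202), so x^2 - 22 stays irreducible over Q(√202) and [Q(√202, √22) : Q(√202)] = 2. By the tower law, [Q(√202, √22) : Q] = 2 · 2 = 4.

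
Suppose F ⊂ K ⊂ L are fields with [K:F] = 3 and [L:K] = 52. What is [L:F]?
[L:F] = 156

The tower law says that for any tower of field extensions F ⊂ K ⊂ L with finite degrees, [L:F] = [L:K] · [K:F]. Here this gives [L:F] = 52 · 3 = 156.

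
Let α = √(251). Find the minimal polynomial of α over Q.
m_α(x) = x^2 - 251

α satisfies α^2 - 251 = 0, so x^2 - 251 annihilates α. Since d = 251 is squarefree and ≠ 1, it is not a perfect square in Q, so x^2 - 251 has no rational root and is therefore irreducible over Q (a degree-2 polynomial over a field is irreducible iff it has no root). Hence m_α(x) = x^2 - 251.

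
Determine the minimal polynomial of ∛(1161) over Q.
m_α(x) = x^3 - 1161

α satisfies α^3 = 1161, so x^3 - 1161 annihilates α. By the rational root test, a rational root p/q (in lowest terms) of x^3 - 1161 would satisfy p^3 = 1161 q^3, forcing q = 1 and p^3 = 1161; but 1161 is not a perfect cube, contradiction. A monic cubic over Q with no rational root is irreducible (any nontrivial factorization would include a linear factor). Hence x^3 - 1161 is the minimal polynomial of α, and in particular [Q(α):Q] = 3.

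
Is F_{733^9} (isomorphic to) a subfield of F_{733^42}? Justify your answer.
No: F_{733^9} is not a subfield of F_{733^42}

F_{p^m} embeds in F_{p^n} iff m | n. Here 9 ∤ 42 (since 42 = 4·9 + 6 with remainder 6 ≠ 0), so F_{733^9} is not a subfield of F_{733^42}. Equivalently: if it were, the tower law would give 9 = [F_{733^9}:F_733] dividing [F_{733^42}:F_733] = 42, contradiction.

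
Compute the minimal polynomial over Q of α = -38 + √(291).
m_α(x) = x^2 + 76x + 1153

From α + 38 = √(291), squaring gives (α + 38)^2 = 291, i.e. α^2 + 76α + 1444 = 291, so α^2 + 76α + 1153 = 0. The discriminant of x^2 + 76x + 1153 is (76)^2 - 4·(1153) = 5776 - 4612 = 1164, and 4·(291) is not a perfect square in Q since 291 is squarefree and ≠ 1. Hence x^2 + 76x + 1153 is irreducible over Q and is the minimal polynomial of α.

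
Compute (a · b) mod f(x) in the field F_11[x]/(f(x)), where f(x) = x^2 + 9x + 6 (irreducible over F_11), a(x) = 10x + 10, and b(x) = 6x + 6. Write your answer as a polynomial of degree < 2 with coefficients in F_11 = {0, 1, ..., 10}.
a · b ≡ 9x + 8 (mod f(x))

Multiply in F_11[x]: a(x)·b(x) = (10x + 10)·(6x + 6) = 5x^2 + 10x + 5. This has degree ≥ 2, so divide by f(x) over F_11: 5x^2 + 10x + 5 = (5)·(x^2 + 9x + 6) + (9x + 8). Hence a·b ≡ 9x + 8 (mod f). (F_11[x]/(f) is a field with 11^2 = 121 elements since f is irreducible of degree 2.)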